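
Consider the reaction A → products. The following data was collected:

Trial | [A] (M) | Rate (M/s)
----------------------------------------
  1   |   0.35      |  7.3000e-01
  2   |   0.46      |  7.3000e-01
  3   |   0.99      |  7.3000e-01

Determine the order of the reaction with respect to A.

zeroth order (0)

Step 1: Compare trials - when concentration changes, rate stays constant.
Step 2: rate₂/rate₁ = 7.3000e-01/7.3000e-01 = 1
Step 3: [A]₂/[A]₁ = 0.46/0.35 = 1.314
Step 4: Since rate ratio ≈ (conc ratio)^0, the reaction is zeroth order.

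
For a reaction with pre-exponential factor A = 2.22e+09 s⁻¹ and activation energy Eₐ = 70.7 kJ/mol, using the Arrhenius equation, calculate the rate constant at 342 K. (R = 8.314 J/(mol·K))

3.53e-02 s⁻¹

Step 1: Use the Arrhenius equation: k = A × exp(-Eₐ/RT)
Step 2: Convert Eₐ to J/mol: 70.7 kJ/mol = 70700 J/mol
Step 3: Calculate the exponent: -Eₐ/(RT) = -70700/(8.314 × 342) = -24.86470
Step 4: k = 2.22e+09 × exp(-24.86470)
Step 5: k = 2.22e+09 × 1.59000e-11 = 3.5298e-02 s⁻¹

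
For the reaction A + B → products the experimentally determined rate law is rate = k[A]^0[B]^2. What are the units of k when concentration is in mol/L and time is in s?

(mol/L)⁻¹·s⁻¹

Step 1: Overall order = 0 + 2 = 2.
Step 2: rate has units mol/L·s⁻¹; [A]^0[B]^2 has units (mol/L)^2.
Step 3: k = rate/([A]^0[B]^2), so units of k = (mol/L)^(1-2)·s⁻¹ = (mol/L)⁻¹·s⁻¹.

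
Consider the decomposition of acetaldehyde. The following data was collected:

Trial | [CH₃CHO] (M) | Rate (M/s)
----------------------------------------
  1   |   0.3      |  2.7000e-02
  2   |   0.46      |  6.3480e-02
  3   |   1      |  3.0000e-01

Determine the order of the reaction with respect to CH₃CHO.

second order (2)

Step 1: Compare trials to find order n where rate₂/rate₁ = ([CH₃CHO]₂/[CH₃CHO]₁)^n
Step 2: rate₂/rate₁ = 6.3480e-02/2.7000e-02 = 2.351
Step 3: [CH₃CHO]₂/[CH₃CHO]₁ = 0.46/0.3 = 1.533
Step 4: n = ln(2.351)/ln(1.533) = 2.00 ≈ 2
Step 5: The reaction is second order in CH₃CHO.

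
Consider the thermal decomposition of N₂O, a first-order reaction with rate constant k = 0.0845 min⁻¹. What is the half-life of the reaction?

8.203 min

Step 1: For a first-order reaction, t₁/₂ = ln(2)/k
Step 2: t₁/₂ = ln(2)/0.0845
Step 3: t₁/₂ = 0.6931/0.0845 = 8.203 min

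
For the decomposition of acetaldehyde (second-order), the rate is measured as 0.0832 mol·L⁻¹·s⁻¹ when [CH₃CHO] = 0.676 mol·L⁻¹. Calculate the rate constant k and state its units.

0.1821 (mol·L⁻¹)⁻¹·s⁻¹

Step 1: rate = k[CH₃CHO]^2, so k = rate / [CH₃CHO]^2.
Step 2: k = 0.0832 / (0.676)^2 = 0.0832 / 0.457.
Step 3: k = 0.1821 (mol·L⁻¹)⁻¹·s⁻¹.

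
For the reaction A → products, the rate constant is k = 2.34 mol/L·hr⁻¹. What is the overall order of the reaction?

zeroth order (0)

Step 1: The units of k for an nth-order reaction are (concentration)^(1-n)·(time)⁻¹.
Step 2: Here k has units mol/L·hr⁻¹, so the concentration exponent is 1.
Step 3: 1 - n = 1 ⇒ n = 0. The reaction is zeroth order.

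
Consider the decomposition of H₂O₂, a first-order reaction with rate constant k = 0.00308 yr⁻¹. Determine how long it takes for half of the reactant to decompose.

225 yr

Step 1: For a first-order reaction, t₁/₂ = ln(2)/k
Step 2: t₁/₂ = ln(2)/0.00308
Step 3: t₁/₂ = 0.6931/0.00308 = 225 yr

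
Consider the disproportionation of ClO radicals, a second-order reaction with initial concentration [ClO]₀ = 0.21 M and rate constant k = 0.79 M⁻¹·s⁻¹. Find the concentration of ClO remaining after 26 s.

0.03952 M

Step 1: For a second-order reaction: 1/[ClO] = 1/[ClO]₀ + kt
Step 2: 1/[ClO] = 1/0.21 + 0.79 × 26
Step 3: 1/[ClO] = 4.762 + 20.54 = 25.3
Step 4: [ClO] = 1/25.3 = 0.03952 M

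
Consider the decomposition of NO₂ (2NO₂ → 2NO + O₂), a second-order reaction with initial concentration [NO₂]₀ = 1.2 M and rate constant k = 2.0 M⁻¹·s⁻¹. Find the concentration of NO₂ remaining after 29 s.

0.017 M

Step 1: For a second-order reaction: 1/[NO₂] = 1/[NO₂]₀ + kt
Step 2: 1/[NO₂] = 1/1.2 + 2.0 × 29
Step 3: 1/[NO₂] = 0.8333 + 58 = 58.83
Step 4: [NO₂] = 1/58.83 = 0.017 M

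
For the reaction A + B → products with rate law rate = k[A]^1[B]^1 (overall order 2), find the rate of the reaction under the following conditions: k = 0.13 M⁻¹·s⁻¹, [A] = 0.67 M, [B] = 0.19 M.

0.01655 M/s

Step 1: The rate law is rate = k[A]^1[B]^1, overall order = 1+1 = 2
Step 2: Substitute values: rate = 0.13 × (0.67)^1 × (0.19)^1
Step 3: rate = 0.13 × 0.67 × 0.19 = 0.016549 M/s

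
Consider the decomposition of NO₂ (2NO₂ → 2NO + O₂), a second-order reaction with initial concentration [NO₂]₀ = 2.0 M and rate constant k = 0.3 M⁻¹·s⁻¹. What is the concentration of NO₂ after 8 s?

0.3448 M

Step 1: For a second-order reaction: 1/[NO₂] = 1/[NO₂]₀ + kt
Step 2: 1/[NO₂] = 1/2.0 + 0.3 × 8
Step 3: 1/[NO₂] = 0.5 + 2.4 = 2.9
Step 4: [NO₂] = 1/2.9 = 0.3448 M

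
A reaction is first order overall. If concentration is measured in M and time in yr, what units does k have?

yr⁻¹

Step 1: For overall order n, rate = k × (concentration)^n.
Step 2: Rate has units M·yr⁻¹; concentration term has units M^1.
Step 3: k = rate / (concentration)^n, so units of k = M^(1-1)·yr⁻¹ = yr⁻¹.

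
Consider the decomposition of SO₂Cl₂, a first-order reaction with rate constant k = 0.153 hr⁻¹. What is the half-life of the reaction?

4.53 hr

Step 1: For a first-order reaction, t₁/₂ = ln(2)/k
Step 2: t₁/₂ = ln(2)/0.153
Step 3: t₁/₂ = 0.6931/0.153 = 4.53 hr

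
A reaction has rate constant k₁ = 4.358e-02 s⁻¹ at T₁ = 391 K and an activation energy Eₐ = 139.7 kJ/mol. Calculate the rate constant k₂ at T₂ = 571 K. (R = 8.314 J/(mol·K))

3.332e+04 s⁻¹

Step 1: Use the two-temperature Arrhenius form: ln(k₂/k₁) = -Eₐ/R × (1/T₂ - 1/T₁)
Step 2: Convert Eₐ to J/mol: 139.7 kJ/mol = 139700 J/mol
Step 3: 1/T₂ - 1/T₁ = 1/571 - 1/391 = -8.062313e-04 K⁻¹
Step 4: ln(k₂/k₁) = -139700/8.314 × -8.062313e-04 = 13.54709
Step 5: k₂ = k₁ × exp(13.54709) = 4.358e-02 × 7.64586e+05 = 3.332e+04 s⁻¹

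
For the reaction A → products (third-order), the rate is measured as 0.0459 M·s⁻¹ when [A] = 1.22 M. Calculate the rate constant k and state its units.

0.02528 M⁻²·s⁻¹

Step 1: rate = k[A]^3, so k = rate / [A]^3.
Step 2: k = 0.0459 / (1.22)^3 = 0.0459 / 1.816.
Step 3: k = 0.02528 M⁻²·s⁻¹.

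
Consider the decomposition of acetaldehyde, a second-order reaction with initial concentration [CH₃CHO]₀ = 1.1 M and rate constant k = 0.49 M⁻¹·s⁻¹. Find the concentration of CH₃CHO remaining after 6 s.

0.2598 M

Step 1: For a second-order reaction: 1/[CH₃CHO] = 1/[CH₃CHO]₀ + kt
Step 2: 1/[CH₃CHO] = 1/1.1 + 0.49 × 6
Step 3: 1/[CH₃CHO] = 0.9091 + 2.94 = 3.849
Step 4: [CH₃CHO] = 1/3.849 = 0.2598 M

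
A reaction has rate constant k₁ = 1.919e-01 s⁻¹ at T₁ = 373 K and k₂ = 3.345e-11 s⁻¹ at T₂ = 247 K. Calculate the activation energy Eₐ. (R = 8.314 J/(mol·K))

136.6 kJ/mol

Step 1: Use the two-temperature Arrhenius form: ln(k₂/k₁) = -Eₐ/R × (1/T₂ - 1/T₁)
Step 2: ln(k₂/k₁) = ln(3.345e-11/1.919e-01) = ln(1.7431e-10) = -22.4702
Step 3: 1/T₂ - 1/T₁ = 1/247 - 1/373 = 1.367618e-03 K⁻¹
Step 4: Eₐ = -R × ln(k₂/k₁) / (1/T₂ - 1/T₁) = -8.314 × -22.4702 / 1.367618e-03
Step 5: Eₐ = 1.3660e+05 J/mol = 136.6 kJ/mol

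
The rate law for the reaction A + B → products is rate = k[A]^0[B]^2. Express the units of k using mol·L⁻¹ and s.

(mol·L⁻¹)⁻¹·s⁻¹

Step 1: Overall order = 0 + 2 = 2.
Step 2: rate has units mol·L⁻¹·s⁻¹; [A]^0[B]^2 has units (mol·L⁻¹)^2.
Step 3: k = rate/([A]^0[B]^2), so units of k = (mol·L⁻¹)^(1-2)·s⁻¹ = (mol·L⁻¹)⁻¹·s⁻¹.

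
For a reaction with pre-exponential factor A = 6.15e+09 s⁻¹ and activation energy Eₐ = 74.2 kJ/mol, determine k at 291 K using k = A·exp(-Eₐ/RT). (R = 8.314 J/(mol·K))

2.95e-04 s⁻¹

Step 1: Use the Arrhenius equation: k = A × exp(-Eₐ/RT)
Step 2: Convert Eₐ to J/mol: 74.2 kJ/mol = 74200 J/mol
Step 3: Calculate the exponent: -Eₐ/(RT) = -74200/(8.314 × 291) = -30.66909
Step 4: k = 6.15e+09 × exp(-30.66909)
Step 5: k = 6.15e+09 × 4.79274e-14 = 2.9475e-04 s⁻¹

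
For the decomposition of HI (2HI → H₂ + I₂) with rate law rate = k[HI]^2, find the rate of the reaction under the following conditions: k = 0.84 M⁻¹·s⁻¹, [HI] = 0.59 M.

0.2924 M/s

Step 1: Identify the rate law: rate = k[HI]^2
Step 2: Substitute values: rate = 0.84 × (0.59)^2
Step 3: Calculate: rate = 0.84 × 0.3481 = 0.292404 M/s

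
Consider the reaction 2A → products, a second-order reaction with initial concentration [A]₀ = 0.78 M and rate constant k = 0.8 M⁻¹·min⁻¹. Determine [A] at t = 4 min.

0.2231 M

Step 1: For a second-order reaction: 1/[A] = 1/[A]₀ + kt
Step 2: 1/[A] = 1/0.78 + 0.8 × 4
Step 3: 1/[A] = 1.282 + 3.2 = 4.482
Step 4: [A] = 1/4.482 = 0.2231 M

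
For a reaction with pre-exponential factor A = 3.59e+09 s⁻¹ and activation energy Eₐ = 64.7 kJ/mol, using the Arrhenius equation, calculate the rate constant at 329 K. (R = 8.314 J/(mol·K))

1.92e-01 s⁻¹

Step 1: Use the Arrhenius equation: k = A × exp(-Eₐ/RT)
Step 2: Convert Eₐ to J/mol: 64.7 kJ/mol = 64700 J/mol
Step 3: Calculate the exponent: -Eₐ/(RT) = -64700/(8.314 × 329) = -23.65366
Step 4: k = 3.59e+09 × exp(-23.65366)
Step 5: k = 3.59e+09 × 5.33760e-11 = 1.9162e-01 s⁻¹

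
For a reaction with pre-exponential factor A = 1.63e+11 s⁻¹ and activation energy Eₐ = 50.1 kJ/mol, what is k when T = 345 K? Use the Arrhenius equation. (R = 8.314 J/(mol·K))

4.23e+03 s⁻¹

Step 1: Use the Arrhenius equation: k = A × exp(-Eₐ/RT)
Step 2: Convert Eₐ to J/mol: 50.1 kJ/mol = 50100 J/mol
Step 3: Calculate the exponent: -Eₐ/(RT) = -50100/(8.314 × 345) = -17.46661
Step 4: k = 1.63e+11 × exp(-17.46661)
Step 5: k = 1.63e+11 × 2.59626e-08 = 4.2319e+03 s⁻¹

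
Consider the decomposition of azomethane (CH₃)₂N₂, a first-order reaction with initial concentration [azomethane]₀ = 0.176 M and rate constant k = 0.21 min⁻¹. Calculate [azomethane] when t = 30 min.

0.0003232 M

Step 1: For a first-order reaction: [azomethane] = [azomethane]₀ × e^(-kt)
Step 2: [azomethane] = 0.176 × e^(-0.21 × 30)
Step 3: [azomethane] = 0.176 × e^(-6.3)
Step 4: [azomethane] = 0.176 × 0.0018363 = 0.0003232 M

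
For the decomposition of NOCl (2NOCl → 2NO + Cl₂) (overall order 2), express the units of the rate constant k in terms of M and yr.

M⁻¹·yr⁻¹

Step 1: For overall order n, rate = k × (concentration)^n.
Step 2: Rate has units M·yr⁻¹; concentration term has units M^2.
Step 3: k = rate / (concentration)^n, so units of k = M^(1-2)·yr⁻¹ = M⁻¹·yr⁻¹.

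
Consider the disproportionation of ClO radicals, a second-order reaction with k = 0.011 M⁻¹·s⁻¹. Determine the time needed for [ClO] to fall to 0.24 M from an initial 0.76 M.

259.2 s

Step 1: For second-order: t = (1/[ClO] - 1/[ClO]₀)/k
Step 2: t = (1/0.24 - 1/0.76)/0.011
Step 3: t = (4.167 - 1.316)/0.011
Step 4: t = 2.851/0.011 = 259.2 s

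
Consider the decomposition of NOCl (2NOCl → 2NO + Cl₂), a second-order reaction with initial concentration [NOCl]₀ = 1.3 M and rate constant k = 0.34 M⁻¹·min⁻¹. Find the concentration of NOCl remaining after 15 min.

0.1704 M

Step 1: For a second-order reaction: 1/[NOCl] = 1/[NOCl]₀ + kt
Step 2: 1/[NOCl] = 1/1.3 + 0.34 × 15
Step 3: 1/[NOCl] = 0.7692 + 5.1 = 5.869
Step 4: [NOCl] = 1/5.869 = 0.1704 M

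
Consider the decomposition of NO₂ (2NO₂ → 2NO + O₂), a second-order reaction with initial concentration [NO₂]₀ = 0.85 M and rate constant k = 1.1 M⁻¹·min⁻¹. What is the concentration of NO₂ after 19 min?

0.0453 M

Step 1: For a second-order reaction: 1/[NO₂] = 1/[NO₂]₀ + kt
Step 2: 1/[NO₂] = 1/0.85 + 1.1 × 19
Step 3: 1/[NO₂] = 1.176 + 20.9 = 22.08
Step 4: [NO₂] = 1/22.08 = 0.0453 M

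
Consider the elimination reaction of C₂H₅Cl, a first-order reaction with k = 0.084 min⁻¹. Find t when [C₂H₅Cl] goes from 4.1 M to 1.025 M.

16.5 min

Step 1: For first-order: t = ln([C₂H₅Cl]₀/[C₂H₅Cl])/k
Step 2: t = ln(4.1/1.025)/0.084
Step 3: t = ln(4)/0.084
Step 4: t = 1.386/0.084 = 16.5 min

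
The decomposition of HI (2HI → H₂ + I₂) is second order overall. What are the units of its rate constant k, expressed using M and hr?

M⁻¹·hr⁻¹

Step 1: For overall order n, rate = k × (concentration)^n.
Step 2: Rate has units M·hr⁻¹; concentration term has units M^2.
Step 3: k = rate / (concentration)^n, so units of k = M^(1-2)·hr⁻¹ = M⁻¹·hr⁻¹.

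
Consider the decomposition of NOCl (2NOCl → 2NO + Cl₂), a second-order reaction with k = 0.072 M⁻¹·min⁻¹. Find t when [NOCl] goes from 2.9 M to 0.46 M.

25.4 min

Step 1: For second-order: t = (1/[NOCl] - 1/[NOCl]₀)/k
Step 2: t = (1/0.46 - 1/2.9)/0.072
Step 3: t = (2.174 - 0.3448)/0.072
Step 4: t = 1.829/0.072 = 25.4 min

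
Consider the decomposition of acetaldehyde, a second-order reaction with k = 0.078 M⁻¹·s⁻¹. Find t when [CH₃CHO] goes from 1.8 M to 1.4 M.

2.035 s

Step 1: For second-order: t = (1/[CH₃CHO] - 1/[CH₃CHO]₀)/k
Step 2: t = (1/1.4 - 1/1.8)/0.078
Step 3: t = (0.7143 - 0.5556)/0.078
Step 4: t = 0.1587/0.078 = 2.035 s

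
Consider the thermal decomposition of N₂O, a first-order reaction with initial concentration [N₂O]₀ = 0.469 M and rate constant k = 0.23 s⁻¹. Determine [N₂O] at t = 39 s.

5.964e-05 M

Step 1: For a first-order reaction: [N₂O] = [N₂O]₀ × e^(-kt)
Step 2: [N₂O] = 0.469 × e^(-0.23 × 39)
Step 3: [N₂O] = 0.469 × e^(-8.97)
Step 4: [N₂O] = 0.469 × 0.000127168 = 5.964e-05 M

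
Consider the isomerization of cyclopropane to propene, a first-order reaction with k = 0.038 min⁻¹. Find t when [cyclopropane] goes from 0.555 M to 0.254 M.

20.57 min

Step 1: For first-order: t = ln([cyclopropane]₀/[cyclopropane])/k
Step 2: t = ln(0.555/0.254)/0.038
Step 3: t = ln(2.185)/0.038
Step 4: t = 0.7816/0.038 = 20.57 min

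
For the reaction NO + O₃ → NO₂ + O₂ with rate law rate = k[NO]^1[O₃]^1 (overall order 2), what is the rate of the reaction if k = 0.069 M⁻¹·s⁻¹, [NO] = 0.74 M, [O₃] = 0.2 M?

0.01021 M/s

Step 1: The rate law is rate = k[NO]^1[O₃]^1, overall order = 1+1 = 2
Step 2: Substitute values: rate = 0.069 × (0.74)^1 × (0.2)^1
Step 3: rate = 0.069 × 0.74 × 0.2 = 0.010212 M/s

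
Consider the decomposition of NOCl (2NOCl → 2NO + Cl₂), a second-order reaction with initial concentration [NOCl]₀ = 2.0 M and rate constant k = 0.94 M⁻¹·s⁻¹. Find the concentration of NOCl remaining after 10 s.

0.101 M

Step 1: For a second-order reaction: 1/[NOCl] = 1/[NOCl]₀ + kt
Step 2: 1/[NOCl] = 1/2.0 + 0.94 × 10
Step 3: 1/[NOCl] = 0.5 + 9.4 = 9.9
Step 4: [NOCl] = 1/9.9 = 0.101 M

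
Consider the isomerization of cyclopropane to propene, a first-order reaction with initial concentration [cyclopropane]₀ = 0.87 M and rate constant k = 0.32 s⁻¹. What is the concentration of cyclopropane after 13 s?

0.01358 M

Step 1: For a first-order reaction: [cyclopropane] = [cyclopropane]₀ × e^(-kt)
Step 2: [cyclopropane] = 0.87 × e^(-0.32 × 13)
Step 3: [cyclopropane] = 0.87 × e^(-4.16)
Step 4: [cyclopropane] = 0.87 × 0.0156076 = 0.01358 M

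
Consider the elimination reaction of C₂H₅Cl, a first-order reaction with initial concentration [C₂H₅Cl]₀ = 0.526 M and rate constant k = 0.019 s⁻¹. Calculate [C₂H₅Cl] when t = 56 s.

0.1815 M

Step 1: For a first-order reaction: [C₂H₅Cl] = [C₂H₅Cl]₀ × e^(-kt)
Step 2: [C₂H₅Cl] = 0.526 × e^(-0.019 × 56)
Step 3: [C₂H₅Cl] = 0.526 × e^(-1.064)
Step 4: [C₂H₅Cl] = 0.526 × 0.345073 = 0.1815 M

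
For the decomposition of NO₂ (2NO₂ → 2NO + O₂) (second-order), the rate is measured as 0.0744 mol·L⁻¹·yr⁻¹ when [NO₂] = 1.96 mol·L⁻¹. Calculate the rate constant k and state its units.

0.01937 (mol·L⁻¹)⁻¹·yr⁻¹

Step 1: rate = k[NO₂]^2, so k = rate / [NO₂]^2.
Step 2: k = 0.0744 / (1.96)^2 = 0.0744 / 3.842.
Step 3: k = 0.01937 (mol·L⁻¹)⁻¹·yr⁻¹.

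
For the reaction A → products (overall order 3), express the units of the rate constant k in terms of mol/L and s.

(mol/L)⁻²·s⁻¹

Step 1: For overall order n, rate = k × (concentration)^n.
Step 2: Rate has units mol/L·s⁻¹; concentration term has units (mol/L)^3.
Step 3: k = rate / (concentration)^n, so units of k = (mol/L)^(1-3)·s⁻¹ = (mol/L)⁻²·s⁻¹.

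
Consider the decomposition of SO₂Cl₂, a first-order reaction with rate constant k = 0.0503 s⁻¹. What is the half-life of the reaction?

13.78 s

Step 1: For a first-order reaction, t₁/₂ = ln(2)/k
Step 2: t₁/₂ = ln(2)/0.0503
Step 3: t₁/₂ = 0.6931/0.0503 = 13.78 s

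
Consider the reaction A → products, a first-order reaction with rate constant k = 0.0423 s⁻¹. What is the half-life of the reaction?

16.39 s

Step 1: For a first-order reaction, t₁/₂ = ln(2)/k
Step 2: t₁/₂ = ln(2)/0.0423
Step 3: t₁/₂ = 0.6931/0.0423 = 16.39 s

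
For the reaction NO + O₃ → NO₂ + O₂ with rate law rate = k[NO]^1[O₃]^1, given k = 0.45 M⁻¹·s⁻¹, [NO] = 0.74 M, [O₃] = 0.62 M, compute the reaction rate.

0.2065 M/s

Step 1: The rate law is rate = k[NO]^1[O₃]^1
Step 2: Substitute: rate = 0.45 × (0.74)^1 × (0.62)^1
Step 3: rate = 0.45 × 0.74 × 0.62 = 0.20646 M/s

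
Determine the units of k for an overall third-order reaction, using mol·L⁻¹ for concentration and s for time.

(mol·L⁻¹)⁻²·s⁻¹

Step 1: For overall order n, rate = k × (concentration)^n.
Step 2: Rate has units mol·L⁻¹·s⁻¹; concentration term has units (mol·L⁻¹)^3.
Step 3: k = rate / (concentration)^n, so units of k = (mol·L⁻¹)^(1-3)·s⁻¹ = (mol·L⁻¹)⁻²·s⁻¹.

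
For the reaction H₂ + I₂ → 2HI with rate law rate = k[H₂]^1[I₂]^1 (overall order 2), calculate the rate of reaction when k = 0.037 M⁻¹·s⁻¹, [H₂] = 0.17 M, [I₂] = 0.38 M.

0.00239 M/s

Step 1: The rate law is rate = k[H₂]^1[I₂]^1, overall order = 1+1 = 2
Step 2: Substitute values: rate = 0.037 × (0.17)^1 × (0.38)^1
Step 3: rate = 0.037 × 0.17 × 0.38 = 0.0023902 M/s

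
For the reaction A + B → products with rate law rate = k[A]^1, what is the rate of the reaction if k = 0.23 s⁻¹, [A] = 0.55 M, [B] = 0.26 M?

0.1265 M/s

Step 1: The rate law is rate = k[A]^1
Step 2: Note that the rate does not depend on [B] (zero order in B).
Step 3: rate = 0.23 × (0.55)^1 = 0.1265 M/s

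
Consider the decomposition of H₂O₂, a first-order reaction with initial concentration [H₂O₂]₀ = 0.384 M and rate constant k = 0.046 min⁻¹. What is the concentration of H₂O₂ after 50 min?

0.0385 M

Step 1: For a first-order reaction: [H₂O₂] = [H₂O₂]₀ × e^(-kt)
Step 2: [H₂O₂] = 0.384 × e^(-0.046 × 50)
Step 3: [H₂O₂] = 0.384 × e^(-2.3)
Step 4: [H₂O₂] = 0.384 × 0.100259 = 0.0385 M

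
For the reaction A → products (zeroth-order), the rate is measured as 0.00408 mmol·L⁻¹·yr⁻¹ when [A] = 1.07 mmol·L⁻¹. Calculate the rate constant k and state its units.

0.00408 mmol·L⁻¹·yr⁻¹

Step 1: For a zeroth-order reaction, rate = k (independent of concentration).
Step 2: k = rate = 0.00408 mmol·L⁻¹·yr⁻¹.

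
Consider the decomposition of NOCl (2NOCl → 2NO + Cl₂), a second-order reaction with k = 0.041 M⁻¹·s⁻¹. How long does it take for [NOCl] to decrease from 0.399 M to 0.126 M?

132.4 s

Step 1: For second-order: t = (1/[NOCl] - 1/[NOCl]₀)/k
Step 2: t = (1/0.126 - 1/0.399)/0.041
Step 3: t = (7.937 - 2.506)/0.041
Step 4: t = 5.43/0.041 = 132.4 s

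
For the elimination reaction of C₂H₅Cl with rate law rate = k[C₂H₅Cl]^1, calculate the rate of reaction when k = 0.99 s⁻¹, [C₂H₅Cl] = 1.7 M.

1.683 M/s

Step 1: Identify the rate law: rate = k[C₂H₅Cl]^1
Step 2: Substitute values: rate = 0.99 × (1.7)^1
Step 3: Calculate: rate = 0.99 × 1.7 = 1.683 M/s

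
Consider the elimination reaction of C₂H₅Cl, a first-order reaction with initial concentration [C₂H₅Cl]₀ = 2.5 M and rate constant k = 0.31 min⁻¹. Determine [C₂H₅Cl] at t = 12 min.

0.06058 M

Step 1: For a first-order reaction: [C₂H₅Cl] = [C₂H₅Cl]₀ × e^(-kt)
Step 2: [C₂H₅Cl] = 2.5 × e^(-0.31 × 12)
Step 3: [C₂H₅Cl] = 2.5 × e^(-3.72)
Step 4: [C₂H₅Cl] = 2.5 × 0.024234 = 0.06058 M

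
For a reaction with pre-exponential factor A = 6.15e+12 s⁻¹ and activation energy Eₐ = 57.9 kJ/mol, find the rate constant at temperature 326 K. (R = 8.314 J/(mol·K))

3.25e+03 s⁻¹

Step 1: Use the Arrhenius equation: k = A × exp(-Eₐ/RT)
Step 2: Convert Eₐ to J/mol: 57.9 kJ/mol = 57900 J/mol
Step 3: Calculate the exponent: -Eₐ/(RT) = -57900/(8.314 × 326) = -21.36244
Step 4: k = 6.15e+12 × exp(-21.36244)
Step 5: k = 6.15e+12 × 5.27728e-10 = 3.2455e+03 s⁻¹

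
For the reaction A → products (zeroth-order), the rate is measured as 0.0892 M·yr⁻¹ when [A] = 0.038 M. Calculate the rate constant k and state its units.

0.0892 M·yr⁻¹

Step 1: For a zeroth-order reaction, rate = k (independent of concentration).
Step 2: k = rate = 0.0892 M·yr⁻¹.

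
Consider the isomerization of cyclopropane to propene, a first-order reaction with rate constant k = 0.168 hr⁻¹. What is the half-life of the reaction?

4.126 hr

Step 1: For a first-order reaction, t₁/₂ = ln(2)/k
Step 2: t₁/₂ = ln(2)/0.168
Step 3: t₁/₂ = 0.6931/0.168 = 4.126 hr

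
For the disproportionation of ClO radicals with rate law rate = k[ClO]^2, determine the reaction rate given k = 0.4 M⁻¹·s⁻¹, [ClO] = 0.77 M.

0.2372 M/s

Step 1: Identify the rate law: rate = k[ClO]^2
Step 2: Substitute values: rate = 0.4 × (0.77)^2
Step 3: Calculate: rate = 0.4 × 0.5929 = 0.23716 M/s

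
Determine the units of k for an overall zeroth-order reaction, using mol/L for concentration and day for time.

mol/L·day⁻¹

Step 1: For overall order n, rate = k × (concentration)^n.
Step 2: Rate has units mol/L·day⁻¹; concentration term has units (mol/L)^0.
Step 3: k = rate / (concentration)^n, so units of k = (mol/L)^(1-0)·day⁻¹ = mol/L·day⁻¹.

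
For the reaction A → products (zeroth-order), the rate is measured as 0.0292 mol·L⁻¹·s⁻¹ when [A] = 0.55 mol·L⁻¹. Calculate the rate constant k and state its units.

0.0292 mol·L⁻¹·s⁻¹

Step 1: For a zeroth-order reaction, rate = k (independent of concentration).
Step 2: k = rate = 0.0292 mol·L⁻¹·s⁻¹.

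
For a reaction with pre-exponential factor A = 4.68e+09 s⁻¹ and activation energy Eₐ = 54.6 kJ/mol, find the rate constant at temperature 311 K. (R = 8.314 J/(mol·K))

3.16e+00 s⁻¹

Step 1: Use the Arrhenius equation: k = A × exp(-Eₐ/RT)
Step 2: Convert Eₐ to J/mol: 54.6 kJ/mol = 54600 J/mol
Step 3: Calculate the exponent: -Eₐ/(RT) = -54600/(8.314 × 311) = -21.11651
Step 4: k = 4.68e+09 × exp(-21.11651)
Step 5: k = 4.68e+09 × 6.74864e-10 = 3.1584e+00 s⁻¹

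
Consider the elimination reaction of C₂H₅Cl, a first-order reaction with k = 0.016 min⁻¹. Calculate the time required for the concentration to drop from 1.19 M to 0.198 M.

112.1 min

Step 1: For first-order: t = ln([C₂H₅Cl]₀/[C₂H₅Cl])/k
Step 2: t = ln(1.19/0.198)/0.016
Step 3: t = ln(6.01)/0.016
Step 4: t = 1.793/0.016 = 112.1 min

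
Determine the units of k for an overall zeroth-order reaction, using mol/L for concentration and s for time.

mol/L·s⁻¹

Step 1: For overall order n, rate = k × (concentration)^n.
Step 2: Rate has units mol/L·s⁻¹; concentration term has units (mol/L)^0.
Step 3: k = rate / (concentration)^n, so units of k = (mol/L)^(1-0)·s⁻¹ = mol/L·s⁻¹.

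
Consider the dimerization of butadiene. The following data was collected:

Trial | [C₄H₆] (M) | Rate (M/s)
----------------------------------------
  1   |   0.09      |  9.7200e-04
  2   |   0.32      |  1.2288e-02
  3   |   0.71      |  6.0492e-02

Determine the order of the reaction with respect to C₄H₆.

second order (2)

Step 1: Compare trials to find order n where rate₂/rate₁ = ([C₄H₆]₂/[C₄H₆]₁)^n
Step 2: rate₂/rate₁ = 1.2288e-02/9.7200e-04 = 12.64
Step 3: [C₄H₆]₂/[C₄H₆]₁ = 0.32/0.09 = 3.556
Step 4: n = ln(12.64)/ln(3.556) = 2.00 ≈ 2
Step 5: The reaction is second order in C₄H₆.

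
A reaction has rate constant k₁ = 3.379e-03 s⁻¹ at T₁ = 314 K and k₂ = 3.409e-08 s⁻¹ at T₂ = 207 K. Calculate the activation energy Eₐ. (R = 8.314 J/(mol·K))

58.1 kJ/mol

Step 1: Use the two-temperature Arrhenius form: ln(k₂/k₁) = -Eₐ/R × (1/T₂ - 1/T₁)
Step 2: ln(k₂/k₁) = ln(3.409e-08/3.379e-03) = ln(1.00888e-05) = -11.5041
Step 3: 1/T₂ - 1/T₁ = 1/207 - 1/314 = 1.646204e-03 K⁻¹
Step 4: Eₐ = -R × ln(k₂/k₁) / (1/T₂ - 1/T₁) = -8.314 × -11.5041 / 1.646204e-03
Step 5: Eₐ = 5.8100e+04 J/mol = 58.1 kJ/mol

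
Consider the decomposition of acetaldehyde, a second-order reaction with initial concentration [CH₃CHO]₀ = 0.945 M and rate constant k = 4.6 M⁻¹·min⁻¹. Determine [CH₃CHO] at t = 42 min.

0.005148 M

Step 1: For a second-order reaction: 1/[CH₃CHO] = 1/[CH₃CHO]₀ + kt
Step 2: 1/[CH₃CHO] = 1/0.945 + 4.6 × 42
Step 3: 1/[CH₃CHO] = 1.058 + 193.2 = 194.3
Step 4: [CH₃CHO] = 1/194.3 = 0.005148 M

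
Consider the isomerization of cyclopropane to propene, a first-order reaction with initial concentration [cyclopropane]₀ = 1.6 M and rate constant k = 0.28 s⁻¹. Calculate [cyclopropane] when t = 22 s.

0.00338 M

Step 1: For a first-order reaction: [cyclopropane] = [cyclopropane]₀ × e^(-kt)
Step 2: [cyclopropane] = 1.6 × e^(-0.28 × 22)
Step 3: [cyclopropane] = 1.6 × e^(-6.16)
Step 4: [cyclopropane] = 1.6 × 0.00211225 = 0.00338 M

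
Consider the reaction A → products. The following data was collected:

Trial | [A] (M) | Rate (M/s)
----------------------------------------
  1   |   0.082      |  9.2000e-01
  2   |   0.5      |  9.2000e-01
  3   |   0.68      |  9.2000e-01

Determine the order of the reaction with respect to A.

zeroth order (0)

Step 1: Compare trials - when concentration changes, rate stays constant.
Step 2: rate₂/rate₁ = 9.2000e-01/9.2000e-01 = 1
Step 3: [A]₂/[A]₁ = 0.5/0.082 = 6.098
Step 4: Since rate ratio ≈ (conc ratio)^0, the reaction is zeroth order.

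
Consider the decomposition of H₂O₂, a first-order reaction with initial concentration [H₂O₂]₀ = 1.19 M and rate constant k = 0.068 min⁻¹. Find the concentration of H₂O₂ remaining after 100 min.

0.001325 M

Step 1: For a first-order reaction: [H₂O₂] = [H₂O₂]₀ × e^(-kt)
Step 2: [H₂O₂] = 1.19 × e^(-0.068 × 100)
Step 3: [H₂O₂] = 1.19 × e^(-6.8)
Step 4: [H₂O₂] = 1.19 × 0.00111378 = 0.001325 M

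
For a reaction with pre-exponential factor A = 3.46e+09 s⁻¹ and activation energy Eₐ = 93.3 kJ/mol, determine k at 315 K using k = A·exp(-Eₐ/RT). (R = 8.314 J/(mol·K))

1.17e-06 s⁻¹

Step 1: Use the Arrhenius equation: k = A × exp(-Eₐ/RT)
Step 2: Convert Eₐ to J/mol: 93.3 kJ/mol = 93300 J/mol
Step 3: Calculate the exponent: -Eₐ/(RT) = -93300/(8.314 × 315) = -35.62551
Step 4: k = 3.46e+09 × exp(-35.62551)
Step 5: k = 3.46e+09 × 3.37317e-16 = 1.1671e-06 s⁻¹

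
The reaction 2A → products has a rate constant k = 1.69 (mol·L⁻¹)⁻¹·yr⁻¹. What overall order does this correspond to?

second order (2)

Step 1: The units of k for an nth-order reaction are (concentration)^(1-n)·(time)⁻¹.
Step 2: Here k has units (mol·L⁻¹)⁻¹·yr⁻¹, so the concentration exponent is -1.
Step 3: 1 - n = -1 ⇒ n = 2. The reaction is second order.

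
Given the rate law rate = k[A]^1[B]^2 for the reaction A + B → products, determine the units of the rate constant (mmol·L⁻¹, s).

(mmol·L⁻¹)⁻²·s⁻¹

Step 1: Overall order = 1 + 2 = 3.
Step 2: rate has units mmol·L⁻¹·s⁻¹; [A]^1[B]^2 has units (mmol·L⁻¹)^3.
Step 3: k = rate/([A]^1[B]^2), so units of k = (mmol·L⁻¹)^(1-3)·s⁻¹ = (mmol·L⁻¹)⁻²·s⁻¹.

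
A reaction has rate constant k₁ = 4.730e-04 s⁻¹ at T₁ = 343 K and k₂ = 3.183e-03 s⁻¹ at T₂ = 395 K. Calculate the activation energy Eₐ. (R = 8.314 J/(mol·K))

41.3 kJ/mol

Step 1: Use the two-temperature Arrhenius form: ln(k₂/k₁) = -Eₐ/R × (1/T₂ - 1/T₁)
Step 2: ln(k₂/k₁) = ln(3.183e-03/4.730e-04) = ln(6.72939) = 1.90648
Step 3: 1/T₂ - 1/T₁ = 1/395 - 1/343 = -3.838063e-04 K⁻¹
Step 4: Eₐ = -R × ln(k₂/k₁) / (1/T₂ - 1/T₁) = -8.314 × 1.90648 / -3.838063e-04
Step 5: Eₐ = 4.1298e+04 J/mol = 41.3 kJ/mol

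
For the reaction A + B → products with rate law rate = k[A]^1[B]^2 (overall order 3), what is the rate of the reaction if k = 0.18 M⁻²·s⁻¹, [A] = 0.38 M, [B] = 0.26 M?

0.004624 M/s

Step 1: The rate law is rate = k[A]^1[B]^2, overall order = 1+2 = 3
Step 2: Substitute values: rate = 0.18 × (0.38)^1 × (0.26)^2
Step 3: rate = 0.18 × 0.38 × 0.0676 = 0.00462384 M/s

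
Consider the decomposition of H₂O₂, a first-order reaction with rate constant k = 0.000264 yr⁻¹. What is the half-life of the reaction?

2626 yr

Step 1: For a first-order reaction, t₁/₂ = ln(2)/k
Step 2: t₁/₂ = ln(2)/0.000264
Step 3: t₁/₂ = 0.6931/0.000264 = 2626 yr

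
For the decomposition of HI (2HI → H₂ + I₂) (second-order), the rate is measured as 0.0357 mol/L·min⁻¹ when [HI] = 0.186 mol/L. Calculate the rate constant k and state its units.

1.032 (mol/L)⁻¹·min⁻¹

Step 1: rate = k[HI]^2, so k = rate / [HI]^2.
Step 2: k = 0.0357 / (0.186)^2 = 0.0357 / 0.0346.
Step 3: k = 1.032 (mol/L)⁻¹·min⁻¹.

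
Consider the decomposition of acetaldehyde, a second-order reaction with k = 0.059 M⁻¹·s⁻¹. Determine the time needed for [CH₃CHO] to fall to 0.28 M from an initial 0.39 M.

17.07 s

Step 1: For second-order: t = (1/[CH₃CHO] - 1/[CH₃CHO]₀)/k
Step 2: t = (1/0.28 - 1/0.39)/0.059
Step 3: t = (3.571 - 2.564)/0.059
Step 4: t = 1.007/0.059 = 17.07 s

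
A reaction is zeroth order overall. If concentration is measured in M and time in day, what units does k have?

M·day⁻¹

Step 1: For overall order n, rate = k × (concentration)^n.
Step 2: Rate has units M·day⁻¹; concentration term has units M^0.
Step 3: k = rate / (concentration)^n, so units of k = M^(1-0)·day⁻¹ = M·day⁻¹.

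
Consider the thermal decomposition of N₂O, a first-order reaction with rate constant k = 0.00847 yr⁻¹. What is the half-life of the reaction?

81.84 yr

Step 1: For a first-order reaction, t₁/₂ = ln(2)/k
Step 2: t₁/₂ = ln(2)/0.00847
Step 3: t₁/₂ = 0.6931/0.00847 = 81.84 yr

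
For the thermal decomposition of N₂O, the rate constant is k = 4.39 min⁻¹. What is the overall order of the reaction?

first order (1)

Step 1: The units of k for an nth-order reaction are (concentration)^(1-n)·(time)⁻¹.
Step 2: Here k has units min⁻¹, so the concentration exponent is 0.
Step 3: 1 - n = 0 ⇒ n = 1. The reaction is first order.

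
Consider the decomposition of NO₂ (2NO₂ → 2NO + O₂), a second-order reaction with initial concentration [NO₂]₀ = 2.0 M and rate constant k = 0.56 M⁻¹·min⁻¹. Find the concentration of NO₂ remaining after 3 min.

0.4587 M

Step 1: For a second-order reaction: 1/[NO₂] = 1/[NO₂]₀ + kt
Step 2: 1/[NO₂] = 1/2.0 + 0.56 × 3
Step 3: 1/[NO₂] = 0.5 + 1.68 = 2.18
Step 4: [NO₂] = 1/2.18 = 0.4587 M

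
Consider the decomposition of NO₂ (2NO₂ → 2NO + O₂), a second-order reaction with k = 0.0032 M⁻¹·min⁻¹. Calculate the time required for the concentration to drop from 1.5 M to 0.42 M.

535.7 min

Step 1: For second-order: t = (1/[NO₂] - 1/[NO₂]₀)/k
Step 2: t = (1/0.42 - 1/1.5)/0.0032
Step 3: t = (2.381 - 0.6667)/0.0032
Step 4: t = 1.714/0.0032 = 535.7 min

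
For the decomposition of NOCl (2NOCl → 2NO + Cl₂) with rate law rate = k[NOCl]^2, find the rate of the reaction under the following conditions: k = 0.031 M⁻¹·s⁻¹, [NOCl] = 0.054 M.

9.04e-05 M/s

Step 1: Identify the rate law: rate = k[NOCl]^2
Step 2: Substitute values: rate = 0.031 × (0.054)^2
Step 3: Calculate: rate = 0.031 × 0.002916 = 9.0396e-05 M/s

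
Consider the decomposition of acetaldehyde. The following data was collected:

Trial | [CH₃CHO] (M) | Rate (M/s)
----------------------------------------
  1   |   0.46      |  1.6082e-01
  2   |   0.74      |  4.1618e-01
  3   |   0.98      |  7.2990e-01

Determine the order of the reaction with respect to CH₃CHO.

second order (2)

Step 1: Compare trials to find order n where rate₂/rate₁ = ([CH₃CHO]₂/[CH₃CHO]₁)^n
Step 2: rate₂/rate₁ = 4.1618e-01/1.6082e-01 = 2.588
Step 3: [CH₃CHO]₂/[CH₃CHO]₁ = 0.74/0.46 = 1.609
Step 4: n = ln(2.588)/ln(1.609) = 2.00 ≈ 2
Step 5: The reaction is second order in CH₃CHO.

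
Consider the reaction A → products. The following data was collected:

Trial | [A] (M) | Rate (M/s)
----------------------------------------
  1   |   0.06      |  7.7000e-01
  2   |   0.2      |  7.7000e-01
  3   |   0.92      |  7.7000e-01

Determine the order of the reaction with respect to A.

zeroth order (0)

Step 1: Compare trials - when concentration changes, rate stays constant.
Step 2: rate₂/rate₁ = 7.7000e-01/7.7000e-01 = 1
Step 3: [A]₂/[A]₁ = 0.2/0.06 = 3.333
Step 4: Since rate ratio ≈ (conc ratio)^0, the reaction is zeroth order.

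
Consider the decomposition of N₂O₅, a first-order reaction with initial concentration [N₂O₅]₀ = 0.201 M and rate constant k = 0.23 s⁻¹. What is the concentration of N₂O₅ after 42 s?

1.282e-05 M

Step 1: For a first-order reaction: [N₂O₅] = [N₂O₅]₀ × e^(-kt)
Step 2: [N₂O₅] = 0.201 × e^(-0.23 × 42)
Step 3: [N₂O₅] = 0.201 × e^(-9.66)
Step 4: [N₂O₅] = 0.201 × 6.37845e-05 = 1.282e-05 M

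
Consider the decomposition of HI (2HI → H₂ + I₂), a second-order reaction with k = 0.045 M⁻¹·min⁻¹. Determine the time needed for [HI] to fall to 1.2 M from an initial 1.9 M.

6.823 min

Step 1: For second-order: t = (1/[HI] - 1/[HI]₀)/k
Step 2: t = (1/1.2 - 1/1.9)/0.045
Step 3: t = (0.8333 - 0.5263)/0.045
Step 4: t = 0.307/0.045 = 6.823 min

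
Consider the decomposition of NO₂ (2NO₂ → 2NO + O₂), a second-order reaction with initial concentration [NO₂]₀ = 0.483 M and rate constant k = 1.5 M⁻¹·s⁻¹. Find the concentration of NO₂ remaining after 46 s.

0.01407 M

Step 1: For a second-order reaction: 1/[NO₂] = 1/[NO₂]₀ + kt
Step 2: 1/[NO₂] = 1/0.483 + 1.5 × 46
Step 3: 1/[NO₂] = 2.07 + 69 = 71.07
Step 4: [NO₂] = 1/71.07 = 0.01407 M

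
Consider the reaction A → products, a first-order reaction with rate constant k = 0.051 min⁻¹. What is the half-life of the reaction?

13.59 min

Step 1: For a first-order reaction, t₁/₂ = ln(2)/k
Step 2: t₁/₂ = ln(2)/0.051
Step 3: t₁/₂ = 0.6931/0.051 = 13.59 min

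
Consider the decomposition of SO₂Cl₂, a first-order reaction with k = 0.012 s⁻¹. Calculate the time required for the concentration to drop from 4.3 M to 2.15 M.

57.76 s

Step 1: For first-order: t = ln([SO₂Cl₂]₀/[SO₂Cl₂])/k
Step 2: t = ln(4.3/2.15)/0.012
Step 3: t = ln(2)/0.012
Step 4: t = 0.6931/0.012 = 57.76 s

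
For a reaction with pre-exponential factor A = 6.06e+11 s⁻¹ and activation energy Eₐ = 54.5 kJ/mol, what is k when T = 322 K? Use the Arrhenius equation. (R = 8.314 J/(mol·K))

8.73e+02 s⁻¹

Step 1: Use the Arrhenius equation: k = A × exp(-Eₐ/RT)
Step 2: Convert Eₐ to J/mol: 54.5 kJ/mol = 54500 J/mol
Step 3: Calculate the exponent: -Eₐ/(RT) = -54500/(8.314 × 322) = -20.35779
Step 4: k = 6.06e+11 × exp(-20.35779)
Step 5: k = 6.06e+11 × 1.44120e-09 = 8.7337e+02 s⁻¹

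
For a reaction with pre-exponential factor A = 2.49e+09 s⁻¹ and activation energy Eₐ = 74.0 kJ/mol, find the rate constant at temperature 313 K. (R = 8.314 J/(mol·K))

1.11e-03 s⁻¹

Step 1: Use the Arrhenius equation: k = A × exp(-Eₐ/RT)
Step 2: Convert Eₐ to J/mol: 74.0 kJ/mol = 74000 J/mol
Step 3: Calculate the exponent: -Eₐ/(RT) = -74000/(8.314 × 313) = -28.43658
Step 4: k = 2.49e+09 × exp(-28.43658)
Step 5: k = 2.49e+09 × 4.46838e-13 = 1.1126e-03 s⁻¹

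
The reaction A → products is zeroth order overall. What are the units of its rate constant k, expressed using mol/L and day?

mol/L·day⁻¹

Step 1: For overall order n, rate = k × (concentration)^n.
Step 2: Rate has units mol/L·day⁻¹; concentration term has units (mol/L)^0.
Step 3: k = rate / (concentration)^n, so units of k = (mol/L)^(1-0)·day⁻¹ = mol/L·day⁻¹.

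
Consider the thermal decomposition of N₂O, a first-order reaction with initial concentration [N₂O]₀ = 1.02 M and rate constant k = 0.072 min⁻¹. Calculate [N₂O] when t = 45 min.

0.03995 M

Step 1: For a first-order reaction: [N₂O] = [N₂O]₀ × e^(-kt)
Step 2: [N₂O] = 1.02 × e^(-0.072 × 45)
Step 3: [N₂O] = 1.02 × e^(-3.24)
Step 4: [N₂O] = 1.02 × 0.0391639 = 0.03995 M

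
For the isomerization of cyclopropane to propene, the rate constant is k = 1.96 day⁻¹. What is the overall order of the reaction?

first order (1)

Step 1: The units of k for an nth-order reaction are (concentration)^(1-n)·(time)⁻¹.
Step 2: Here k has units day⁻¹, so the concentration exponent is 0.
Step 3: 1 - n = 0 ⇒ n = 1. The reaction is first order.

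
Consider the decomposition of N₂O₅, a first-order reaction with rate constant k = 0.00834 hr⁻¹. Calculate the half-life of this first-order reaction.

83.11 hr

Step 1: For a first-order reaction, t₁/₂ = ln(2)/k
Step 2: t₁/₂ = ln(2)/0.00834
Step 3: t₁/₂ = 0.6931/0.00834 = 83.11 hr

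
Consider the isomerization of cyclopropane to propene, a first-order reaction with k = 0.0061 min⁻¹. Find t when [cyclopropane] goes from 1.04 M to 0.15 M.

317.4 min

Step 1: For first-order: t = ln([cyclopropane]₀/[cyclopropane])/k
Step 2: t = ln(1.04/0.15)/0.0061
Step 3: t = ln(6.933)/0.0061
Step 4: t = 1.936/0.0061 = 317.4 min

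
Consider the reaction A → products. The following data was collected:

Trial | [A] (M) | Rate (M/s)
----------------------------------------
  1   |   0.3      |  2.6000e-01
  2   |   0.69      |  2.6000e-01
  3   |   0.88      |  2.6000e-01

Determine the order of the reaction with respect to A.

zeroth order (0)

Step 1: Compare trials - when concentration changes, rate stays constant.
Step 2: rate₂/rate₁ = 2.6000e-01/2.6000e-01 = 1
Step 3: [A]₂/[A]₁ = 0.69/0.3 = 2.3
Step 4: Since rate ratio ≈ (conc ratio)^0, the reaction is zeroth order.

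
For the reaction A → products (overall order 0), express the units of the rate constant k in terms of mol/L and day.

mol/L·day⁻¹

Step 1: For overall order n, rate = k × (concentration)^n.
Step 2: Rate has units mol/L·day⁻¹; concentration term has units (mol/L)^0.
Step 3: k = rate / (concentration)^n, so units of k = (mol/L)^(1-0)·day⁻¹ = mol/L·day⁻¹.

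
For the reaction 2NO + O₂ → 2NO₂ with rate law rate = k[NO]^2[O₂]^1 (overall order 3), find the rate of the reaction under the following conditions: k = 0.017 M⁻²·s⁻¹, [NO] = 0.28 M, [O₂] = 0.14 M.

0.0001866 M/s

Step 1: The rate law is rate = k[NO]^2[O₂]^1, overall order = 2+1 = 3
Step 2: Substitute values: rate = 0.017 × (0.28)^2 × (0.14)^1
Step 3: rate = 0.017 × 0.0784 × 0.14 = 0.000186592 M/s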